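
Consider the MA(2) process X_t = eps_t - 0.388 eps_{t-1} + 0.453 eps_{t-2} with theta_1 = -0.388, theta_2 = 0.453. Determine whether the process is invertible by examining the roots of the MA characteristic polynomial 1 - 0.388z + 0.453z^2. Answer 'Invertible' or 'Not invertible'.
\text{Invertible}

The MA(q) characteristic polynomial is P(z) = 1 - 0.388z + 0.453z^2.
Invertibility requires all roots to lie outside the unit circle, i.e. |z| > 1 for every root.
Set 1 + (-0.388) z + (0.453) z^2 = 0, i.e. a z^2 + b z + c = 0 with a = 0.453, b = -0.388, c = 1.
Discriminant D = b^2 - 4ac = (-0.388)^2 - 4*(0.453)*1 = 0.150544 - (1.812) = -1.661456.
D < 0, so the roots are the complex-conjugate pair z = (-b +/- i sqrt(-D)) / (2a) = 0.4283 +/- 1.4227i.
For a conjugate pair |z|^2 = z * conj(z) = (product of roots) = c/a = 1/(0.453) = 2.207506, so |z| = sqrt(2.207506) = 1.4858 for both roots.
Moduli of all roots: 1.4858, 1.4858.
All moduli strictly greater than 1? Yes.
Verdict: Invertible.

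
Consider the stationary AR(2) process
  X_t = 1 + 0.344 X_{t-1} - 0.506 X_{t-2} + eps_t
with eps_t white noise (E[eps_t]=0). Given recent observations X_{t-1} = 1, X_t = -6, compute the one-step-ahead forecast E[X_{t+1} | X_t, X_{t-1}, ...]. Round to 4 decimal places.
E[X_{t+1} \mid \mathcal F_t] = -1.5700

For an AR(p) model X_t = c + sum_i phi_i X_{t-i} + eps_t, the
one-step-ahead conditional mean is
  E[X_{t+1} | X_t, ...] = c + sum_i phi_i X_{t+1-i}.
Substitute known values:
  E[X_{t+1} | ...] = 1 + (0.344) * (-6) + (-0.506) * (1)
                   = -1.5700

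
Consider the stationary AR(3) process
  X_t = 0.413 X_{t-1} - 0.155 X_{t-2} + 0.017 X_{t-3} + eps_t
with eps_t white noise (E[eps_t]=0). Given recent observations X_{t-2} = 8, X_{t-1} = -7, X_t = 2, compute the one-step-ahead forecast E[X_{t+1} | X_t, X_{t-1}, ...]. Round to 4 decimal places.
E[X_{t+1} \mid \mathcal F_t] = 2.0470

For an AR(p) model X_t = c + sum_i phi_i X_{t-i} + eps_t, the
one-step-ahead conditional mean is
  E[X_{t+1} | X_t, ...] = c + sum_i phi_i X_{t+1-i}.
Substitute known values:
  E[X_{t+1} | ...] = (0.413) * (2) + (-0.155) * (-7) + (0.017) * (8)
                   = 2.0470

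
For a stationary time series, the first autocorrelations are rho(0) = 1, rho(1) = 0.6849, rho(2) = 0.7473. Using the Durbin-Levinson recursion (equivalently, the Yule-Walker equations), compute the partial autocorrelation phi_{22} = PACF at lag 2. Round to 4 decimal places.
\phi_{22} = 0.5240

The PACF at lag k is phi_{kk}, the last component of the solution
to the Yule-Walker system G_k phi = r_k where
  (G_k)_{ij} = rho(|i - j|), (r_k)_i = rho(i), i,j = 1..k.
Equivalently, Durbin-Levinson gives phi_{kk} iteratively:
  phi_{11} = rho(1)
  phi_{kk} = [rho(k) - sum_{j=1..k-1} phi_{k-1,j} rho(k-j)]
            / [1 - sum_{j=1..k-1} phi_{k-1,j} rho(j)],
  phi_{k,j} = phi_{k-1,j} - phi_{kk} phi_{k-1,k-j},  j = 1..k-1.
Step k = 1:
  phi_11 = rho(1) = 0.6849.
Step k = 2:
  phi_22 = [rho(2) - phi_11 rho(1)] / [1 - phi_11 rho(1)] = [0.7473 - (0.6849)(0.6849)] / [1 - (0.6849)(0.6849)]
         = 0.27821199 / 0.53091199 = 0.524.
Therefore phi_{22} = 0.5240.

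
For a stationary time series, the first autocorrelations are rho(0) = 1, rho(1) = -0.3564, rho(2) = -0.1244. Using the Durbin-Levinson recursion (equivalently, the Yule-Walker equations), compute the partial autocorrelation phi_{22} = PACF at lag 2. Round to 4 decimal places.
\phi_{22} = -0.2880

The PACF at lag k is phi_{kk}, the last component of the solution
to the Yule-Walker system G_k phi = r_k where
  (G_k)_{ij} = rho(|i - j|), (r_k)_i = rho(i), i,j = 1..k.
Equivalently, Durbin-Levinson gives phi_{kk} iteratively:
  phi_{11} = rho(1)
  phi_{kk} = [rho(k) - sum_{j=1..k-1} phi_{k-1,j} rho(k-j)]
            / [1 - sum_{j=1..k-1} phi_{k-1,j} rho(j)],
  phi_{k,j} = phi_{k-1,j} - phi_{kk} phi_{k-1,k-j},  j = 1..k-1.
Step k = 1:
  phi_11 = rho(1) = -0.3564.
Step k = 2:
  phi_22 = [rho(2) - phi_11 rho(1)] / [1 - phi_11 rho(1)] = [-0.1244 - (-0.3564)(-0.3564)] / [1 - (-0.3564)(-0.3564)]
         = -0.25142096 / 0.87297904 = -0.288.
Therefore phi_{22} = -0.2880.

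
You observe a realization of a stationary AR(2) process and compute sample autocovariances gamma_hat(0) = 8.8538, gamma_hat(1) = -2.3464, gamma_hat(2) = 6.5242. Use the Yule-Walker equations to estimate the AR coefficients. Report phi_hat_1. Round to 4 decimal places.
\hat\phi_{1} = -0.0750

The Yule-Walker equations for an AR(p) process read, in matrix form,
  Gamma_p phi = r_p,   with   (Gamma_p)_{ij} = gamma(|i - j|),
                       (r_p)_i = gamma(i),   i,j = 1..p.
Substitute the sample gammas (Toeplitz matrix and right-hand side of size 2):
  Gamma_p = [[8.8538, -2.3464], [-2.3464, 8.8538]]
  r_p     = [-2.3464, 6.5242]
Written out:
  8.8538 phi_1 - 2.3464 phi_2 = -2.3464
  -2.3464 phi_1 + 8.8538 phi_2 = 6.5242
Solve by Cramer's rule:
  det = gamma(0)^2 - gamma(1)^2 = (8.8538)^2 - (-2.3464)^2 = 78.38977444 - 5.50559296 = 72.88418148
  phi_hat_1 = [gamma(1) gamma(0) - gamma(1) gamma(2)] / det = [(-2.3464)(8.8538) - (-2.3464)(6.5242)] / 72.88418148 = -5.46617344 / 72.88418148 = -0.075
  phi_hat_2 = [gamma(0) gamma(2) - gamma(1)^2] / det = [(8.8538)(6.5242) - (-2.3464)^2] / 72.88418148 = 52.258369 / 72.88418148 = 0.717
So phi_hat = [-0.0750, 0.7170].
Therefore phi_hat_1 = -0.0750.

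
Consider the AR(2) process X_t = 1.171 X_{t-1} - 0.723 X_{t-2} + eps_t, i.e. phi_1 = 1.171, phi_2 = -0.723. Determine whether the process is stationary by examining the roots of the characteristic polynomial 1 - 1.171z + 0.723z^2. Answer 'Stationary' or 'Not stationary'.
\text{Stationary}

The AR(p) characteristic polynomial is P(z) = 1 - 1.171z + 0.723z^2.
Stationarity requires all roots to lie outside the unit circle, i.e. |z| > 1 for every root.
Set 1 + (-1.171) z + (0.723) z^2 = 0, i.e. a z^2 + b z + c = 0 with a = 0.723, b = -1.171, c = 1.
Discriminant D = b^2 - 4ac = (-1.171)^2 - 4*(0.723)*1 = 1.371241 - (2.892) = -1.520759.
D < 0, so the roots are the complex-conjugate pair z = (-b +/- i sqrt(-D)) / (2a) = 0.8098 +/- 0.8528i.
For a conjugate pair |z|^2 = z * conj(z) = (product of roots) = c/a = 1/(0.723) = 1.383126, so |z| = sqrt(1.383126) = 1.1761 for both roots.
Moduli of all roots: 1.1761, 1.1761.
All moduli strictly greater than 1? Yes.
Verdict: Stationary.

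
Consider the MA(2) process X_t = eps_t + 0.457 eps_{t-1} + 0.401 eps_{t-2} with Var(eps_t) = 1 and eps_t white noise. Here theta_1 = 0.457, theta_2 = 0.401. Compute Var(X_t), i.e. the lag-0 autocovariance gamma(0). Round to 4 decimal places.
\gamma(0) = 1.3697

For an MA(q) process X_t = eps_t + sum_i theta_i eps_{t-i} with
Var(eps_t) = sigma^2, the variance is
  gamma(0) = sigma^2 * (1 + sum_i theta_i^2).
  sum_i theta_i^2 = (0.457)^2 + (0.401)^2 = 0.208849 + 0.160801 = 0.36965.
  gamma(0) = 1 * (1 + 0.36965) = 1 * 1.36965 = 1.36965, which rounds to 1.3697.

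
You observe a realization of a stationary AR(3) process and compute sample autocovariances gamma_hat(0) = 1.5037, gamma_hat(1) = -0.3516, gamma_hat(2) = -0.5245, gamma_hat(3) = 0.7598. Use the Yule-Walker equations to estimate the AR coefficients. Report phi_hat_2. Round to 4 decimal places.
\hat\phi_{2} = -0.3021

The Yule-Walker equations for an AR(p) process read, in matrix form,
  Gamma_p phi = r_p,   with   (Gamma_p)_{ij} = gamma(|i - j|),
                       (r_p)_i = gamma(i),   i,j = 1..p.
Substitute the sample gammas (Toeplitz matrix and right-hand side of size 3):
  Gamma_p = [[1.5037, -0.3516, -0.5245], [-0.3516, 1.5037, -0.3516], [-0.5245, -0.3516, 1.5037]]
  r_p     = [-0.3516, -0.5245, 0.7598]
Written out (R1..R3):
  (R1) 1.5037 phi_1 - 0.3516 phi_2 - 0.5245 phi_3 = -0.3516
  (R2) -0.3516 phi_1 + 1.5037 phi_2 - 0.3516 phi_3 = -0.5245
  (R3) -0.5245 phi_1 - 0.3516 phi_2 + 1.5037 phi_3 = 0.7598
Gaussian elimination:
  R2 <- R2 - (-0.3516/1.5037) R1 = R2 - (-0.233823) R1:  1.421488 phi_2 - 0.47424 phi_3 = -0.606712
  R3 <- R3 - (-0.5245/1.5037) R1 = R3 - (-0.348806) R1:  -0.47424 phi_2 + 1.320751 phi_3 = 0.63716
  R3 <- R3 - (-0.47424/1.421488) R2 = R3 - (-0.333622) R2:  1.162534 phi_3 = 0.434747
Back-substitution:
  phi_hat_3 = 0.434747 / 1.162534 = 0.373965
  phi_hat_2 = (-0.606712 - (-0.47424)(0.373965)) / 1.421488 = -0.302052
  phi_hat_1 = (-0.3516 - (-0.3516)(-0.302052) - (-0.5245)(0.373965)) / 1.5037 = -0.174009
So phi_hat = [-0.1740, -0.3021, 0.3740].
Therefore phi_hat_2 = -0.3021.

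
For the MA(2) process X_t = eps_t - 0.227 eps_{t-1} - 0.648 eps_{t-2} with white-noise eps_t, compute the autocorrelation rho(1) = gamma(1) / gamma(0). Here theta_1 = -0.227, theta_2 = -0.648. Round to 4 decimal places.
\rho(1) = -0.0543

For an MA(q) process with theta_0 = 1, the autocovariance is
  gamma(k) = sigma^2 * sum_{i=0..q-k} theta_i * theta_{i+k},
and rho(k) = gamma(k) / gamma(0). Sigma^2 cancels.
  numerator   = (1)*(-0.227) + (-0.227)*(-0.648) = -0.079904.
  denominator = (1)^2 + (-0.227)^2 + (-0.648)^2 = 1.471433.
  rho(1) = -0.079904 / 1.471433 = -0.0543.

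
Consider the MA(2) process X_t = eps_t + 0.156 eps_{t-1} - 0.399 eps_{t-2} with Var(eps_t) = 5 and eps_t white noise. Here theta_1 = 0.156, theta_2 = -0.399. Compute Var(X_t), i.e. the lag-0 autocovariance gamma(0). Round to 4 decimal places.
\gamma(0) = 5.9177

For an MA(q) process X_t = eps_t + sum_i theta_i eps_{t-i} with
Var(eps_t) = sigma^2, the variance is
  gamma(0) = sigma^2 * (1 + sum_i theta_i^2).
  sum_i theta_i^2 = (0.156)^2 + (-0.399)^2 = 0.024336 + 0.159201 = 0.183537.
  gamma(0) = 5 * (1 + 0.183537) = 5 * 1.183537 = 5.917685, which rounds to 5.9177.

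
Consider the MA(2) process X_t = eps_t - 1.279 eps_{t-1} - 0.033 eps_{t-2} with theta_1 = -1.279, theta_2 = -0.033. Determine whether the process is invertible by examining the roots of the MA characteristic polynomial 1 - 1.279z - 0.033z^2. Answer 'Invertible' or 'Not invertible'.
\text{Not invertible}

The MA(q) characteristic polynomial is P(z) = 1 - 1.279z - 0.033z^2.
Invertibility requires all roots to lie outside the unit circle, i.e. |z| > 1 for every root.
Set 1 + (-1.279) z + (-0.033) z^2 = 0, i.e. a z^2 + b z + c = 0 with a = -0.033, b = -1.279, c = 1.
Discriminant D = b^2 - 4ac = (-1.279)^2 - 4*(-0.033)*1 = 1.635841 - (-0.132) = 1.767841.
D >= 0, so the roots are real: z = (-b +/- sqrt(D)) / (2a) = (1.279 +/- 1.329602) / (-0.066).
  z_1 = (1.279 + 1.329602) / (-0.066) = -39.5243,   |z_1| = 39.5243.
  z_2 = (1.279 - 1.329602) / (-0.066) = 0.7667,   |z_2| = 0.7667.
Moduli of all roots: 39.5243, 0.7667.
All moduli strictly greater than 1? No.
Verdict: Not invertible.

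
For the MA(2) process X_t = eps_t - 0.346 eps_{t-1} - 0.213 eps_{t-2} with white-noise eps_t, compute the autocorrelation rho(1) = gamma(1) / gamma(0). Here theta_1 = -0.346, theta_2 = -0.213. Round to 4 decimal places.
\rho(1) = -0.2337

For an MA(q) process with theta_0 = 1, the autocovariance is
  gamma(k) = sigma^2 * sum_{i=0..q-k} theta_i * theta_{i+k},
and rho(k) = gamma(k) / gamma(0). Sigma^2 cancels.
  numerator   = (1)*(-0.346) + (-0.346)*(-0.213) = -0.272302.
  denominator = (1)^2 + (-0.346)^2 + (-0.213)^2 = 1.165085.
  rho(1) = -0.272302 / 1.165085 = -0.2337.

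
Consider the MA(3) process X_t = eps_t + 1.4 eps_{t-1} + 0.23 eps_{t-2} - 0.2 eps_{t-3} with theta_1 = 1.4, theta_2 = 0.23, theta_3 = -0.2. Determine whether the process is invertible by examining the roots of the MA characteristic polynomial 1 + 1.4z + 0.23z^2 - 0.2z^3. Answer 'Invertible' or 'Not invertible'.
\text{Invertible}

The MA(q) characteristic polynomial is P(z) = 1 + 1.4z + 0.23z^2 - 0.2z^3.
Invertibility requires all roots to lie outside the unit circle, i.e. |z| > 1 for every root.
Degree 3: look for a simple real root z0 first, then factor out (1 - z/z0) and solve the remaining quadratic.
Testing z0 = -1.25: P(-1.25) = 1 + (1.4)(-1.25) + (0.23)(-1.25)^2 + (-0.2)(-1.25)^3
  = 1 + (-1.75) + (0.359375) + (0.390625) = 0.  So z_0 = -1.25 is a root, |z_0| = 1.25.
Divide out the factor (1 + 0.8 z) = (1 - z/z0) (since 1/z0 = -0.8):
  P(z) = (1 + 0.8 z)(1 + (0.6) z + (-0.25) z^2)
  [check: z-coef 0.6 - (-0.8) = 1.4; z^2-coef -0.25 - (-0.8)(0.6) = 0.23; z^3-coef -(-0.8)(-0.25) = -0.2.]
Remaining roots from the quadratic factor 1 + (0.6) z + (-0.25) z^2:
  Set 1 + (0.6) z + (-0.25) z^2 = 0, i.e. a z^2 + b z + c = 0 with a = -0.25, b = 0.6, c = 1.
  Discriminant D = b^2 - 4ac = (0.6)^2 - 4*(-0.25)*1 = 0.36 - (-1) = 1.36.
  D >= 0, so the roots are real: z = (-b +/- sqrt(D)) / (2a) = (-0.6 +/- 1.16619) / (-0.5).
    z_1 = (-0.6 + 1.16619) / (-0.5) = -1.1324,   |z_1| = 1.1324.
    z_2 = (-0.6 - 1.16619) / (-0.5) = 3.5324,   |z_2| = 3.5324.
Moduli of all roots: 1.2500, 1.1324, 3.5324.
All moduli strictly greater than 1? Yes.
Verdict: Invertible.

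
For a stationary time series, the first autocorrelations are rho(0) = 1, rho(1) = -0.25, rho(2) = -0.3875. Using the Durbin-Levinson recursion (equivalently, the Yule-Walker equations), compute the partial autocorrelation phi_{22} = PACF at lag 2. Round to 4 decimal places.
\phi_{22} = -0.4800

The PACF at lag k is phi_{kk}, the last component of the solution
to the Yule-Walker system G_k phi = r_k where
  (G_k)_{ij} = rho(|i - j|), (r_k)_i = rho(i), i,j = 1..k.
Equivalently, Durbin-Levinson gives phi_{kk} iteratively:
  phi_{11} = rho(1)
  phi_{kk} = [rho(k) - sum_{j=1..k-1} phi_{k-1,j} rho(k-j)]
            / [1 - sum_{j=1..k-1} phi_{k-1,j} rho(j)],
  phi_{k,j} = phi_{k-1,j} - phi_{kk} phi_{k-1,k-j},  j = 1..k-1.
Step k = 1:
  phi_11 = rho(1) = -0.25.
Step k = 2:
  phi_22 = [rho(2) - phi_11 rho(1)] / [1 - phi_11 rho(1)] = [-0.3875 - (-0.25)(-0.25)] / [1 - (-0.25)(-0.25)]
         = -0.45 / 0.9375 = -0.48.
Therefore phi_{22} = -0.4800.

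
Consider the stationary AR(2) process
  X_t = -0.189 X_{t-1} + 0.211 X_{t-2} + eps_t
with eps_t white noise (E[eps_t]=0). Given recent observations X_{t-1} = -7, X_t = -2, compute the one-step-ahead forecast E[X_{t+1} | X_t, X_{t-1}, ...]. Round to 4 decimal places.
E[X_{t+1} \mid \mathcal F_t] = -1.0990

For an AR(p) model X_t = c + sum_i phi_i X_{t-i} + eps_t, the
one-step-ahead conditional mean is
  E[X_{t+1} | X_t, ...] = c + sum_i phi_i X_{t+1-i}.
Substitute known values:
  E[X_{t+1} | ...] = (-0.189) * (-2) + (0.211) * (-7)
                   = -1.0990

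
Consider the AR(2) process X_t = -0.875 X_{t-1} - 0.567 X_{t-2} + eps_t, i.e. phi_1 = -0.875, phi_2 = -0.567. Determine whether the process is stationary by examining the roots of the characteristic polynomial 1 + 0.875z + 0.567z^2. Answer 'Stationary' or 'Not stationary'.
\text{Stationary}

The AR(p) characteristic polynomial is P(z) = 1 + 0.875z + 0.567z^2.
Stationarity requires all roots to lie outside the unit circle, i.e. |z| > 1 for every root.
Set 1 + (0.875) z + (0.567) z^2 = 0, i.e. a z^2 + b z + c = 0 with a = 0.567, b = 0.875, c = 1.
Discriminant D = b^2 - 4ac = (0.875)^2 - 4*(0.567)*1 = 0.765625 - (2.268) = -1.502375.
D < 0, so the roots are the complex-conjugate pair z = (-b +/- i sqrt(-D)) / (2a) = -0.7716 +/- 1.0809i.
For a conjugate pair |z|^2 = z * conj(z) = (product of roots) = c/a = 1/(0.567) = 1.763668, so |z| = sqrt(1.763668) = 1.328 for both roots.
Moduli of all roots: 1.3280, 1.3280.
All moduli strictly greater than 1? Yes.
Verdict: Stationary.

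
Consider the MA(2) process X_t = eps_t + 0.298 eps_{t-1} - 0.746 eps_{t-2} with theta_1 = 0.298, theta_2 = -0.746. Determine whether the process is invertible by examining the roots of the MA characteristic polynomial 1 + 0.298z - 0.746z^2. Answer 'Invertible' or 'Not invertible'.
\text{Not invertible}

The MA(q) characteristic polynomial is P(z) = 1 + 0.298z - 0.746z^2.
Invertibility requires all roots to lie outside the unit circle, i.e. |z| > 1 for every root.
Set 1 + (0.298) z + (-0.746) z^2 = 0, i.e. a z^2 + b z + c = 0 with a = -0.746, b = 0.298, c = 1.
Discriminant D = b^2 - 4ac = (0.298)^2 - 4*(-0.746)*1 = 0.088804 - (-2.984) = 3.072804.
D >= 0, so the roots are real: z = (-b +/- sqrt(D)) / (2a) = (-0.298 +/- 1.752942) / (-1.492).
  z_1 = (-0.298 + 1.752942) / (-1.492) = -0.9752,   |z_1| = 0.9752.
  z_2 = (-0.298 - 1.752942) / (-1.492) = 1.3746,   |z_2| = 1.3746.
Moduli of all roots: 0.9752, 1.3746.
All moduli strictly greater than 1? No.
Verdict: Not invertible.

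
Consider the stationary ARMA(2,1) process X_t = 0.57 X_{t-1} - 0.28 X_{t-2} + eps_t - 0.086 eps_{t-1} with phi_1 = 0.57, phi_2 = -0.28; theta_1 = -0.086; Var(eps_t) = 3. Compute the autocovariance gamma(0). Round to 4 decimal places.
\gamma(0) = 3.7794

Multiply the model equation by X_{t-k} and take expectations. With theta_0 = psi_0 = 1 and psi_j the MA(infinity) weights, this gives
  gamma(k) - sum_i phi_i gamma(k-i) = c_k,
  c_k = sigma^2 * sum_{j=k..q} theta_j psi_{j-k}   (c_k = 0 for k > q),
using gamma(-m) = gamma(m).
psi-weights needed (psi_j = theta_j + sum_i phi_i psi_{j-i}):
  psi_1 = theta_1 + phi_1 = -0.086 + (0.57) = 0.484
Right-hand sides:
  c_0 = sigma^2 (1 + theta_1 psi_1) = 3 * (1 + (-0.086)(0.484)) = 3 * 0.958376 = 2.875128
  c_1 = sigma^2 theta_1 = 3 * (-0.086) = -0.258
  c_2 = 0
Equations for k = 0, 1, 2 (AR order 2, c_2 = 0):
  (E0) gamma(0) = phi_1 gamma(1) + phi_2 gamma(2) + c_0
  (E1) gamma(1) = phi_1 gamma(0) + phi_2 gamma(1) + c_1
  (E2) gamma(2) = phi_1 gamma(1) + phi_2 gamma(0)
From (E1): gamma(1) = A gamma(0) + B with
  A = phi_1 / (1 - phi_2) = 0.57 / 1.28 = 0.445312,   B = c_1 / (1 - phi_2) = -0.258 / 1.28 = -0.201563.
Insert (E2) into (E0): gamma(0) (1 - phi_2^2) = phi_1 (1 + phi_2) gamma(1) + c_0.
  phi_1 (1 + phi_2) = (0.57)(0.72) = 0.4104,   1 - phi_2^2 = 0.9216.
Replace gamma(1) by A gamma(0) + B and collect gamma(0):
  gamma(0) [0.9216 - (0.4104)(0.445312)] = (0.4104)(-0.201563) + 2.875128
  gamma(0) * 0.738844 = 2.792407
  gamma(0) = 2.792407 / 0.738844 = 3.779428.
Therefore gamma(0) = 3.7794 (to 4 decimal places).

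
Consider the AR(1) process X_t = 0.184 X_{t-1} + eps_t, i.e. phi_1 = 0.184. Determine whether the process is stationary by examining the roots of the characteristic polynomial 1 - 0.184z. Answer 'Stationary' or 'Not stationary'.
\text{Stationary}

The AR(p) characteristic polynomial is P(z) = 1 - 0.184z.
Stationarity requires all roots to lie outside the unit circle, i.e. |z| > 1 for every root.
This is linear in z: 1 + (-0.184) z = 0  =>  z = -1/(-0.184) = 5.434783,  |z| = 5.434783.
Moduli of all roots: 5.4348.
All moduli strictly greater than 1? Yes.
Verdict: Stationary.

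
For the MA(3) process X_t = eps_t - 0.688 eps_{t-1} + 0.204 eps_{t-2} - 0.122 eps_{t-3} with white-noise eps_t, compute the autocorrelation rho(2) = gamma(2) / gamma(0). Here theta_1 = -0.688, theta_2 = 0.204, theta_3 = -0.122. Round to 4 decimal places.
\rho(2) = 0.1882

For an MA(q) process with theta_0 = 1, the autocovariance is
  gamma(k) = sigma^2 * sum_{i=0..q-k} theta_i * theta_{i+k},
and rho(k) = gamma(k) / gamma(0). Sigma^2 cancels.
  numerator   = (1)*(0.204) + (-0.688)*(-0.122) = 0.287936.
  denominator = (1)^2 + (-0.688)^2 + (0.204)^2 + (-0.122)^2 = 1.529844.
  rho(2) = 0.287936 / 1.529844 = 0.1882.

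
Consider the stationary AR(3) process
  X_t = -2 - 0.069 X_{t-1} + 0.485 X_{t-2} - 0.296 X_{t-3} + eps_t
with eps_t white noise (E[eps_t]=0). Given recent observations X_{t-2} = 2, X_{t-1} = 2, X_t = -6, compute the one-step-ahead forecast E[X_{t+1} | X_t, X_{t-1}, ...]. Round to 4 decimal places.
E[X_{t+1} \mid \mathcal F_t] = -1.2080

For an AR(p) model X_t = c + sum_i phi_i X_{t-i} + eps_t, the
one-step-ahead conditional mean is
  E[X_{t+1} | X_t, ...] = c + sum_i phi_i X_{t+1-i}.
Substitute known values:
  E[X_{t+1} | ...] = -2 + (-0.069) * (-6) + (0.485) * (2) + (-0.296) * (2)
                   = -1.2080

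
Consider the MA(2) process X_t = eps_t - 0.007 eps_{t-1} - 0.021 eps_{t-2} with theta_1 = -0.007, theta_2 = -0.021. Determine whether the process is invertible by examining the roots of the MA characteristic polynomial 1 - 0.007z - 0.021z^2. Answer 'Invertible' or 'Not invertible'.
\text{Invertible}

The MA(q) characteristic polynomial is P(z) = 1 - 0.007z - 0.021z^2.
Invertibility requires all roots to lie outside the unit circle, i.e. |z| > 1 for every root.
Set 1 + (-0.007) z + (-0.021) z^2 = 0, i.e. a z^2 + b z + c = 0 with a = -0.021, b = -0.007, c = 1.
Discriminant D = b^2 - 4ac = (-0.007)^2 - 4*(-0.021)*1 = 0.000049 - (-0.084) = 0.084049.
D >= 0, so the roots are real: z = (-b +/- sqrt(D)) / (2a) = (0.007 +/- 0.289912) / (-0.042).
  z_1 = (0.007 + 0.289912) / (-0.042) = -7.0693,   |z_1| = 7.0693.
  z_2 = (0.007 - 0.289912) / (-0.042) = 6.736,   |z_2| = 6.736.
Moduli of all roots: 7.0693, 6.7360.
All moduli strictly greater than 1? Yes.
Verdict: Invertible.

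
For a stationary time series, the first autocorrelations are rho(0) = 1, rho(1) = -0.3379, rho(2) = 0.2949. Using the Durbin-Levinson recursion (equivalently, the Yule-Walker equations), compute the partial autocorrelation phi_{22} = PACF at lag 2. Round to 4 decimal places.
\phi_{22} = 0.2040

The PACF at lag k is phi_{kk}, the last component of the solution
to the Yule-Walker system G_k phi = r_k where
  (G_k)_{ij} = rho(|i - j|), (r_k)_i = rho(i), i,j = 1..k.
Equivalently, Durbin-Levinson gives phi_{kk} iteratively:
  phi_{11} = rho(1)
  phi_{kk} = [rho(k) - sum_{j=1..k-1} phi_{k-1,j} rho(k-j)]
            / [1 - sum_{j=1..k-1} phi_{k-1,j} rho(j)],
  phi_{k,j} = phi_{k-1,j} - phi_{kk} phi_{k-1,k-j},  j = 1..k-1.
Step k = 1:
  phi_11 = rho(1) = -0.3379.
Step k = 2:
  phi_22 = [rho(2) - phi_11 rho(1)] / [1 - phi_11 rho(1)] = [0.2949 - (-0.3379)(-0.3379)] / [1 - (-0.3379)(-0.3379)]
         = 0.18072359 / 0.88582359 = 0.204.
Therefore phi_{22} = 0.2040.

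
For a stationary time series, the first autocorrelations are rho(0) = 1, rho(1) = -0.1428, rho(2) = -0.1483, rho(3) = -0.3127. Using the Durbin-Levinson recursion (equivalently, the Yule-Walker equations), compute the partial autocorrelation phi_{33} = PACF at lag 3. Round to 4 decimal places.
\phi_{33} = -0.3809

The PACF at lag k is phi_{kk}, the last component of the solution
to the Yule-Walker system G_k phi = r_k where
  (G_k)_{ij} = rho(|i - j|), (r_k)_i = rho(i), i,j = 1..k.
Equivalently, Durbin-Levinson gives phi_{kk} iteratively:
  phi_{11} = rho(1)
  phi_{kk} = [rho(k) - sum_{j=1..k-1} phi_{k-1,j} rho(k-j)]
            / [1 - sum_{j=1..k-1} phi_{k-1,j} rho(j)],
  phi_{k,j} = phi_{k-1,j} - phi_{kk} phi_{k-1,k-j},  j = 1..k-1.
Step k = 1:
  phi_11 = rho(1) = -0.1428.
Step k = 2:
  phi_22 = [rho(2) - phi_11 rho(1)] / [1 - phi_11 rho(1)] = [-0.1483 - (-0.1428)(-0.1428)] / [1 - (-0.1428)(-0.1428)]
         = -0.16869184 / 0.97960816 = -0.172203.
  Update: phi_21 = phi_11 - phi_22 phi_11 = -0.1428 - (-0.172203)(-0.1428) = -0.167391.
Step k = 3:
  phi_33 = [rho(3) - phi_21 rho(2) - phi_22 rho(1)] / [1 - phi_21 rho(1) - phi_22 rho(2)]
    numerator   = -0.3127 - (-0.167391)(-0.1483) - (-0.172203)(-0.1428) = -0.36211468
    denominator = 1 - (-0.167391)(-0.1428) - (-0.172203)(-0.1483) = 0.95055885
  phi_33 = -0.36211468 / 0.95055885 = -0.3809.
Therefore phi_{33} = -0.3809.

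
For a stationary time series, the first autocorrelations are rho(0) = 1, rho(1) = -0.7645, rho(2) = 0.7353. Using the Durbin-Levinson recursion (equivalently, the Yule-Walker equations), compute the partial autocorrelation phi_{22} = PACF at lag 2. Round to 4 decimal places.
\phi_{22} = 0.3630

The PACF at lag k is phi_{kk}, the last component of the solution
to the Yule-Walker system G_k phi = r_k where
  (G_k)_{ij} = rho(|i - j|), (r_k)_i = rho(i), i,j = 1..k.
Equivalently, Durbin-Levinson gives phi_{kk} iteratively:
  phi_{11} = rho(1)
  phi_{kk} = [rho(k) - sum_{j=1..k-1} phi_{k-1,j} rho(k-j)]
            / [1 - sum_{j=1..k-1} phi_{k-1,j} rho(j)],
  phi_{k,j} = phi_{k-1,j} - phi_{kk} phi_{k-1,k-j},  j = 1..k-1.
Step k = 1:
  phi_11 = rho(1) = -0.7645.
Step k = 2:
  phi_22 = [rho(2) - phi_11 rho(1)] / [1 - phi_11 rho(1)] = [0.7353 - (-0.7645)(-0.7645)] / [1 - (-0.7645)(-0.7645)]
         = 0.15083975 / 0.41553975 = 0.363.
Therefore phi_{22} = 0.3630.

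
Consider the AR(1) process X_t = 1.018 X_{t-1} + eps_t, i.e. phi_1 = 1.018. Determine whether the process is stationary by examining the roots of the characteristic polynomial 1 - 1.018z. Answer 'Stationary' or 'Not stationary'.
\text{Not stationary}

The AR(p) characteristic polynomial is P(z) = 1 - 1.018z.
Stationarity requires all roots to lie outside the unit circle, i.e. |z| > 1 for every root.
This is linear in z: 1 + (-1.018) z = 0  =>  z = -1/(-1.018) = 0.982318,  |z| = 0.982318.
Moduli of all roots: 0.9823.
All moduli strictly greater than 1? No.
Verdict: Not stationary.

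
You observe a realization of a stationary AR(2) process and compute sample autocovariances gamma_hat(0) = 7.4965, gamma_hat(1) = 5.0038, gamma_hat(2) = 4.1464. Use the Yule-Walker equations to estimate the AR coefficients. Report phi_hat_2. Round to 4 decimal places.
\hat\phi_{2} = 0.1940

The Yule-Walker equations for an AR(p) process read, in matrix form,
  Gamma_p phi = r_p,   with   (Gamma_p)_{ij} = gamma(|i - j|),
                       (r_p)_i = gamma(i),   i,j = 1..p.
Substitute the sample gammas (Toeplitz matrix and right-hand side of size 2):
  Gamma_p = [[7.4965, 5.0038], [5.0038, 7.4965]]
  r_p     = [5.0038, 4.1464]
Written out:
  7.4965 phi_1 + 5.0038 phi_2 = 5.0038
  5.0038 phi_1 + 7.4965 phi_2 = 4.1464
Solve by Cramer's rule:
  det = gamma(0)^2 - gamma(1)^2 = (7.4965)^2 - (5.0038)^2 = 56.19751225 - 25.03801444 = 31.15949781
  phi_hat_1 = [gamma(1) gamma(0) - gamma(1) gamma(2)] / det = [(5.0038)(7.4965) - (5.0038)(4.1464)] / 31.15949781 = 16.76323038 / 31.15949781 = 0.538
  phi_hat_2 = [gamma(0) gamma(2) - gamma(1)^2] / det = [(7.4965)(4.1464) - (5.0038)^2] / 31.15949781 = 6.04547316 / 31.15949781 = 0.194
So phi_hat = [0.5380, 0.1940].
Therefore phi_hat_2 = 0.1940.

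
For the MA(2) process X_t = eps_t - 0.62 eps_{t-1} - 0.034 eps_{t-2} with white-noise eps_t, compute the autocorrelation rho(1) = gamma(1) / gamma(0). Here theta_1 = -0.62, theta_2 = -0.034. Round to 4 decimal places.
\rho(1) = -0.4323

For an MA(q) process with theta_0 = 1, the autocovariance is
  gamma(k) = sigma^2 * sum_{i=0..q-k} theta_i * theta_{i+k},
and rho(k) = gamma(k) / gamma(0). Sigma^2 cancels.
  numerator   = (1)*(-0.62) + (-0.62)*(-0.034) = -0.59892.
  denominator = (1)^2 + (-0.62)^2 + (-0.034)^2 = 1.385556.
  rho(1) = -0.59892 / 1.385556 = -0.4323.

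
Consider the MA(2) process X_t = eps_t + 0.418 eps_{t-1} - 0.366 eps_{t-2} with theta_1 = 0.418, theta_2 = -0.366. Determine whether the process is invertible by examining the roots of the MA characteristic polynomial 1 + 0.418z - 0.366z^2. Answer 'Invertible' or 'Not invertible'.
\text{Invertible}

The MA(q) characteristic polynomial is P(z) = 1 + 0.418z - 0.366z^2.
Invertibility requires all roots to lie outside the unit circle, i.e. |z| > 1 for every root.
Set 1 + (0.418) z + (-0.366) z^2 = 0, i.e. a z^2 + b z + c = 0 with a = -0.366, b = 0.418, c = 1.
Discriminant D = b^2 - 4ac = (0.418)^2 - 4*(-0.366)*1 = 0.174724 - (-1.464) = 1.638724.
D >= 0, so the roots are real: z = (-b +/- sqrt(D)) / (2a) = (-0.418 +/- 1.280127) / (-0.732).
  z_1 = (-0.418 + 1.280127) / (-0.732) = -1.1778,   |z_1| = 1.1778.
  z_2 = (-0.418 - 1.280127) / (-0.732) = 2.3198,   |z_2| = 2.3198.
Moduli of all roots: 1.1778, 2.3198.
All moduli strictly greater than 1? Yes.
Verdict: Invertible.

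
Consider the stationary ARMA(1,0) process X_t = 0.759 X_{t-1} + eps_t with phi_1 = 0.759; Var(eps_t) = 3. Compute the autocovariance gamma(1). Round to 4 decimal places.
\gamma(1) = 5.3713

Multiply the model equation by X_{t-k} and take expectations. With theta_0 = psi_0 = 1 and psi_j the MA(infinity) weights, this gives
  gamma(k) - sum_i phi_i gamma(k-i) = c_k,
  c_k = sigma^2 * sum_{j=k..q} theta_j psi_{j-k}   (c_k = 0 for k > q),
using gamma(-m) = gamma(m).
Pure AR (q = 0): c_0 = sigma^2 = 3, c_k = 0 for k >= 1.
Equations for k = 0 and k = 1 (AR order 1):
  gamma(0) = phi_1 gamma(1) + c_0
  gamma(1) = phi_1 gamma(0) + c_1
Substituting the second into the first: gamma(0) (1 - phi_1^2) = c_0 + phi_1 c_1, so
  gamma(0) = c_0 / (1 - phi_1^2) = 3 / (1 - (0.759)^2) = 3 / 0.423919 = 7.076824.
  gamma(1) = phi_1 gamma(0) = (0.759)(7.076824) = 5.371309.
Therefore gamma(1) = 5.3713 (to 4 decimal places).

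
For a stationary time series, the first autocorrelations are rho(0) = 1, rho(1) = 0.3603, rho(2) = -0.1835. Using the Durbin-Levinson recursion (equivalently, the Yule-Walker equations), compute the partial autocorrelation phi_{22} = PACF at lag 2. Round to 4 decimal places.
\phi_{22} = -0.3601

The PACF at lag k is phi_{kk}, the last component of the solution
to the Yule-Walker system G_k phi = r_k where
  (G_k)_{ij} = rho(|i - j|), (r_k)_i = rho(i), i,j = 1..k.
Equivalently, Durbin-Levinson gives phi_{kk} iteratively:
  phi_{11} = rho(1)
  phi_{kk} = [rho(k) - sum_{j=1..k-1} phi_{k-1,j} rho(k-j)]
            / [1 - sum_{j=1..k-1} phi_{k-1,j} rho(j)],
  phi_{k,j} = phi_{k-1,j} - phi_{kk} phi_{k-1,k-j},  j = 1..k-1.
Step k = 1:
  phi_11 = rho(1) = 0.3603.
Step k = 2:
  phi_22 = [rho(2) - phi_11 rho(1)] / [1 - phi_11 rho(1)] = [-0.1835 - (0.3603)(0.3603)] / [1 - (0.3603)(0.3603)]
         = -0.31331609 / 0.87018391 = -0.3601.
Therefore phi_{22} = -0.3601.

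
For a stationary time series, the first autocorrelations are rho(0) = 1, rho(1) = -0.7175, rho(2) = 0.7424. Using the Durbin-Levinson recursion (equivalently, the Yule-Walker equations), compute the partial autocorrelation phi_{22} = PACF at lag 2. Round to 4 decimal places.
\phi_{22} = 0.4691

The PACF at lag k is phi_{kk}, the last component of the solution
to the Yule-Walker system G_k phi = r_k where
  (G_k)_{ij} = rho(|i - j|), (r_k)_i = rho(i), i,j = 1..k.
Equivalently, Durbin-Levinson gives phi_{kk} iteratively:
  phi_{11} = rho(1)
  phi_{kk} = [rho(k) - sum_{j=1..k-1} phi_{k-1,j} rho(k-j)]
            / [1 - sum_{j=1..k-1} phi_{k-1,j} rho(j)],
  phi_{k,j} = phi_{k-1,j} - phi_{kk} phi_{k-1,k-j},  j = 1..k-1.
Step k = 1:
  phi_11 = rho(1) = -0.7175.
Step k = 2:
  phi_22 = [rho(2) - phi_11 rho(1)] / [1 - phi_11 rho(1)] = [0.7424 - (-0.7175)(-0.7175)] / [1 - (-0.7175)(-0.7175)]
         = 0.22759375 / 0.48519375 = 0.4691.
Therefore phi_{22} = 0.4691.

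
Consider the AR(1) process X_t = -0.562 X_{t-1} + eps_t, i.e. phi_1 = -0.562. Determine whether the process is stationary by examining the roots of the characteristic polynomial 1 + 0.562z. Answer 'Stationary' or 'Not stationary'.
\text{Stationary}

The AR(p) characteristic polynomial is P(z) = 1 + 0.562z.
Stationarity requires all roots to lie outside the unit circle, i.e. |z| > 1 for every root.
This is linear in z: 1 + (0.562) z = 0  =>  z = -1/(0.562) = -1.779359,  |z| = 1.779359.
Moduli of all roots: 1.7794.
All moduli strictly greater than 1? Yes.
Verdict: Stationary.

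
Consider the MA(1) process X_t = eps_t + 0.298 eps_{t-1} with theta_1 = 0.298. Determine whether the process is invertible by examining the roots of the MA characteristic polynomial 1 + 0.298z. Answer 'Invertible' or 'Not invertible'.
\text{Invertible}

The MA(q) characteristic polynomial is P(z) = 1 + 0.298z.
Invertibility requires all roots to lie outside the unit circle, i.e. |z| > 1 for every root.
This is linear in z: 1 + (0.298) z = 0  =>  z = -1/(0.298) = -3.355705,  |z| = 3.355705.
Moduli of all roots: 3.3557.
All moduli strictly greater than 1? Yes.
Verdict: Invertible.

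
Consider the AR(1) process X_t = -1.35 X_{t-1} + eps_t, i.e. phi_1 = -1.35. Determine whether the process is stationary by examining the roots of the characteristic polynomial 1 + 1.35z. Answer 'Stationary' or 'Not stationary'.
\text{Not stationary}

The AR(p) characteristic polynomial is P(z) = 1 + 1.35z.
Stationarity requires all roots to lie outside the unit circle, i.e. |z| > 1 for every root.
This is linear in z: 1 + (1.35) z = 0  =>  z = -1/(1.35) = -0.740741,  |z| = 0.740741.
Moduli of all roots: 0.7407.
All moduli strictly greater than 1? No.
Verdict: Not stationary.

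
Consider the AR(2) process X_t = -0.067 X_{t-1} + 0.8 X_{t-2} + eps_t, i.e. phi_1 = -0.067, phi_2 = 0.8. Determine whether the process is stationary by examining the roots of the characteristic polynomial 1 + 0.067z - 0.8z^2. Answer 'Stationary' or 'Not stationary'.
\text{Stationary}

The AR(p) characteristic polynomial is P(z) = 1 + 0.067z - 0.8z^2.
Stationarity requires all roots to lie outside the unit circle, i.e. |z| > 1 for every root.
Set 1 + (0.067) z + (-0.8) z^2 = 0, i.e. a z^2 + b z + c = 0 with a = -0.8, b = 0.067, c = 1.
Discriminant D = b^2 - 4ac = (0.067)^2 - 4*(-0.8)*1 = 0.004489 - (-3.2) = 3.204489.
D >= 0, so the roots are real: z = (-b +/- sqrt(D)) / (2a) = (-0.067 +/- 1.790109) / (-1.6).
  z_1 = (-0.067 + 1.790109) / (-1.6) = -1.0769,   |z_1| = 1.0769.
  z_2 = (-0.067 - 1.790109) / (-1.6) = 1.1607,   |z_2| = 1.1607.
Moduli of all roots: 1.0769, 1.1607.
All moduli strictly greater than 1? Yes.
Verdict: Stationary.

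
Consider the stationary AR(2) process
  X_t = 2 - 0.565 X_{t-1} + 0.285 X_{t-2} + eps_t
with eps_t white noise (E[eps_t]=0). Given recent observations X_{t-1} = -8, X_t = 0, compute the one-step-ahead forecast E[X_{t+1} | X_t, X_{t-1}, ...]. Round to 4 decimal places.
E[X_{t+1} \mid \mathcal F_t] = -0.2800

For an AR(p) model X_t = c + sum_i phi_i X_{t-i} + eps_t, the
one-step-ahead conditional mean is
  E[X_{t+1} | X_t, ...] = c + sum_i phi_i X_{t+1-i}.
Substitute known values:
  E[X_{t+1} | ...] = 2 + (-0.565) * (0) + (0.285) * (-8)
                   = -0.2800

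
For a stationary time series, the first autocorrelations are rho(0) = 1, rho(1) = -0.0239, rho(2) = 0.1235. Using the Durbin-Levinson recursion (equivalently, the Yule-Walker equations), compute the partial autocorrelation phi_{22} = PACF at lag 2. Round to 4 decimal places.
\phi_{22} = 0.1230

The PACF at lag k is phi_{kk}, the last component of the solution
to the Yule-Walker system G_k phi = r_k where
  (G_k)_{ij} = rho(|i - j|), (r_k)_i = rho(i), i,j = 1..k.
Equivalently, Durbin-Levinson gives phi_{kk} iteratively:
  phi_{11} = rho(1)
  phi_{kk} = [rho(k) - sum_{j=1..k-1} phi_{k-1,j} rho(k-j)]
            / [1 - sum_{j=1..k-1} phi_{k-1,j} rho(j)],
  phi_{k,j} = phi_{k-1,j} - phi_{kk} phi_{k-1,k-j},  j = 1..k-1.
Step k = 1:
  phi_11 = rho(1) = -0.0239.
Step k = 2:
  phi_22 = [rho(2) - phi_11 rho(1)] / [1 - phi_11 rho(1)] = [0.1235 - (-0.0239)(-0.0239)] / [1 - (-0.0239)(-0.0239)]
         = 0.12292879 / 0.99942879 = 0.123.
Therefore phi_{22} = 0.1230.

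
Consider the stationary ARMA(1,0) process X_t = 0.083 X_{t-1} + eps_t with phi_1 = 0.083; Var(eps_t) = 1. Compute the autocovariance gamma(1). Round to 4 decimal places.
\gamma(1) = 0.0836

Multiply the model equation by X_{t-k} and take expectations. With theta_0 = psi_0 = 1 and psi_j the MA(infinity) weights, this gives
  gamma(k) - sum_i phi_i gamma(k-i) = c_k,
  c_k = sigma^2 * sum_{j=k..q} theta_j psi_{j-k}   (c_k = 0 for k > q),
using gamma(-m) = gamma(m).
Pure AR (q = 0): c_0 = sigma^2 = 1, c_k = 0 for k >= 1.
Equations for k = 0 and k = 1 (AR order 1):
  gamma(0) = phi_1 gamma(1) + c_0
  gamma(1) = phi_1 gamma(0) + c_1
Substituting the second into the first: gamma(0) (1 - phi_1^2) = c_0 + phi_1 c_1, so
  gamma(0) = c_0 / (1 - phi_1^2) = 1 / (1 - (0.083)^2) = 1 / 0.993111 = 1.006937.
  gamma(1) = phi_1 gamma(0) = (0.083)(1.006937) = 0.083576.
Therefore gamma(1) = 0.0836 (to 4 decimal places).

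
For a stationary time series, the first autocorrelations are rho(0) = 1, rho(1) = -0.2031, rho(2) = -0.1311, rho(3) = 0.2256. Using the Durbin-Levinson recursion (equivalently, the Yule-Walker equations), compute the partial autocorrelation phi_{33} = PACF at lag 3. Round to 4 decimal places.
\phi_{33} = 0.1700

The PACF at lag k is phi_{kk}, the last component of the solution
to the Yule-Walker system G_k phi = r_k where
  (G_k)_{ij} = rho(|i - j|), (r_k)_i = rho(i), i,j = 1..k.
Equivalently, Durbin-Levinson gives phi_{kk} iteratively:
  phi_{11} = rho(1)
  phi_{kk} = [rho(k) - sum_{j=1..k-1} phi_{k-1,j} rho(k-j)]
            / [1 - sum_{j=1..k-1} phi_{k-1,j} rho(j)],
  phi_{k,j} = phi_{k-1,j} - phi_{kk} phi_{k-1,k-j},  j = 1..k-1.
Step k = 1:
  phi_11 = rho(1) = -0.2031.
Step k = 2:
  phi_22 = [rho(2) - phi_11 rho(1)] / [1 - phi_11 rho(1)] = [-0.1311 - (-0.2031)(-0.2031)] / [1 - (-0.2031)(-0.2031)]
         = -0.17234961 / 0.95875039 = -0.179765.
  Update: phi_21 = phi_11 - phi_22 phi_11 = -0.2031 - (-0.179765)(-0.2031) = -0.23961.
Step k = 3:
  phi_33 = [rho(3) - phi_21 rho(2) - phi_22 rho(1)] / [1 - phi_21 rho(1) - phi_22 rho(2)]
    numerator   = 0.2256 - (-0.23961)(-0.1311) - (-0.179765)(-0.2031) = 0.15767686
    denominator = 1 - (-0.23961)(-0.2031) - (-0.179765)(-0.1311) = 0.92776799
  phi_33 = 0.15767686 / 0.92776799 = 0.17.
Therefore phi_{33} = 0.1700.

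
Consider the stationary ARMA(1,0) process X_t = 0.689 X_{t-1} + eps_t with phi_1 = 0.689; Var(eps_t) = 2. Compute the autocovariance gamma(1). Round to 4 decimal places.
\gamma(1) = 2.6234

Multiply the model equation by X_{t-k} and take expectations. With theta_0 = psi_0 = 1 and psi_j the MA(infinity) weights, this gives
  gamma(k) - sum_i phi_i gamma(k-i) = c_k,
  c_k = sigma^2 * sum_{j=k..q} theta_j psi_{j-k}   (c_k = 0 for k > q),
using gamma(-m) = gamma(m).
Pure AR (q = 0): c_0 = sigma^2 = 2, c_k = 0 for k >= 1.
Equations for k = 0 and k = 1 (AR order 1):
  gamma(0) = phi_1 gamma(1) + c_0
  gamma(1) = phi_1 gamma(0) + c_1
Substituting the second into the first: gamma(0) (1 - phi_1^2) = c_0 + phi_1 c_1, so
  gamma(0) = c_0 / (1 - phi_1^2) = 2 / (1 - (0.689)^2) = 2 / 0.525279 = 3.8075.
  gamma(1) = phi_1 gamma(0) = (0.689)(3.8075) = 2.623368.
Therefore gamma(1) = 2.6234 (to 4 decimal places).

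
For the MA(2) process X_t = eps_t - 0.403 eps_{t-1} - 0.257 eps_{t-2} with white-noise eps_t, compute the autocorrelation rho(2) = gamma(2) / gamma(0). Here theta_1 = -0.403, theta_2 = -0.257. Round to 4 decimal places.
\rho(2) = -0.2092

For an MA(q) process with theta_0 = 1, the autocovariance is
  gamma(k) = sigma^2 * sum_{i=0..q-k} theta_i * theta_{i+k},
and rho(k) = gamma(k) / gamma(0). Sigma^2 cancels.
  numerator   = (1)*(-0.257) = -0.257.
  denominator = (1)^2 + (-0.403)^2 + (-0.257)^2 = 1.228458.
  rho(2) = -0.257 / 1.228458 = -0.2092.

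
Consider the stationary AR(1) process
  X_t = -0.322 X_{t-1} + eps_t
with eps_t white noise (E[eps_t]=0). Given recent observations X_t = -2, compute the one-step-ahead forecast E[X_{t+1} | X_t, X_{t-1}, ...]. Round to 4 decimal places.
E[X_{t+1} \mid \mathcal F_t] = 0.6440

For an AR(p) model X_t = c + sum_i phi_i X_{t-i} + eps_t, the
one-step-ahead conditional mean is
  E[X_{t+1} | X_t, ...] = c + sum_i phi_i X_{t+1-i}.
Substitute known values:
  E[X_{t+1} | ...] = (-0.322) * (-2)
                   = 0.6440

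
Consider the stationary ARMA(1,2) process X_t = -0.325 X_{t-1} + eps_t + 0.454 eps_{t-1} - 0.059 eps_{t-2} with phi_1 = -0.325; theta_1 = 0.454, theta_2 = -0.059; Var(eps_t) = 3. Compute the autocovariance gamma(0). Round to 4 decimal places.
\gamma(0) = 3.0841

Multiply the model equation by X_{t-k} and take expectations. With theta_0 = psi_0 = 1 and psi_j the MA(infinity) weights, this gives
  gamma(k) - sum_i phi_i gamma(k-i) = c_k,
  c_k = sigma^2 * sum_{j=k..q} theta_j psi_{j-k}   (c_k = 0 for k > q),
using gamma(-m) = gamma(m).
psi-weights needed (psi_j = theta_j + sum_i phi_i psi_{j-i}):
  psi_1 = theta_1 + phi_1 = 0.454 + (-0.325) = 0.129
  psi_2 = theta_2 + phi_1 psi_1 = -0.059 + (-0.325)(0.129) = -0.100925
Right-hand sides:
  c_0 = sigma^2 (1 + theta_1 psi_1 + theta_2 psi_2) = 3 * (1 + (0.454)(0.129) + (-0.059)(-0.100925)) = 3 * 1.064521 = 3.193562
  c_1 = sigma^2 (theta_1 + theta_2 psi_1) = 3 * (0.454 + (-0.059)(0.129)) = 1.339167
  c_2 = sigma^2 theta_2 = 3 * (-0.059) = -0.177
Equations for k = 0 and k = 1 (AR order 1):
  gamma(0) = phi_1 gamma(1) + c_0
  gamma(1) = phi_1 gamma(0) + c_1
Substituting the second into the first: gamma(0) (1 - phi_1^2) = c_0 + phi_1 c_1, so
  gamma(0) = (c_0 + phi_1 c_1) / (1 - phi_1^2) = (3.193562 + (-0.325)(1.339167)) / (1 - (-0.325)^2) = 2.758332 / 0.894375 = 3.084089.
Therefore gamma(0) = 3.0841 (to 4 decimal places).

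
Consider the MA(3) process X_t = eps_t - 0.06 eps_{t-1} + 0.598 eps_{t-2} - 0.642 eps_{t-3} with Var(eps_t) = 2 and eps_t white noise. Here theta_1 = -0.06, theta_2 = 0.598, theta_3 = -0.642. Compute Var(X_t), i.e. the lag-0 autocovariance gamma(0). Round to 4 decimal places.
\gamma(0) = 3.5467

For an MA(q) process X_t = eps_t + sum_i theta_i eps_{t-i} with
Var(eps_t) = sigma^2, the variance is
  gamma(0) = sigma^2 * (1 + sum_i theta_i^2).
  sum_i theta_i^2 = (-0.06)^2 + (0.598)^2 + (-0.642)^2 = 0.0036 + 0.357604 + 0.412164 = 0.773368.
  gamma(0) = 2 * (1 + 0.773368) = 2 * 1.773368 = 3.546736, which rounds to 3.5467.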